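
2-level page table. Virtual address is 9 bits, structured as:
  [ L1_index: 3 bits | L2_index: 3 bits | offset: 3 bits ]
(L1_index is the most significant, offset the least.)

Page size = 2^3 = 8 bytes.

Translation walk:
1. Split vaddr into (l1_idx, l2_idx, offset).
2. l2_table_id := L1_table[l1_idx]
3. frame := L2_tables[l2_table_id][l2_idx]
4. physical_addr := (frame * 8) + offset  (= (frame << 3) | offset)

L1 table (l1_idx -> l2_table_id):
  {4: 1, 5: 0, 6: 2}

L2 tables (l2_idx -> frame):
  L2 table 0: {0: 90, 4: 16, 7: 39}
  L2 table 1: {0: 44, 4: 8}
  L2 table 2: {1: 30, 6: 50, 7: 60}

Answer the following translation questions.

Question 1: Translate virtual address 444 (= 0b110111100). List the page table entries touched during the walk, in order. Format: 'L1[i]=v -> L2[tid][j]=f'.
vaddr = 444 = 0b110111100
Split: l1_idx=6, l2_idx=7, offset=4

Answer: L1[6]=2 -> L2[2][7]=60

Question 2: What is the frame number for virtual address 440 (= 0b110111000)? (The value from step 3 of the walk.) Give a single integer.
vaddr = 440: l1_idx=6, l2_idx=7
L1[6] = 2; L2[2][7] = 60

Answer: 60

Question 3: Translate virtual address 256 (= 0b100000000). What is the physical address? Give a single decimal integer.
vaddr = 256 = 0b100000000
Split: l1_idx=4, l2_idx=0, offset=0
L1[4] = 1
L2[1][0] = 44
paddr = 44 * 8 + 0 = 352

Answer: 352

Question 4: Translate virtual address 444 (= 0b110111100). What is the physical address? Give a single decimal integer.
Answer: 484

Derivation:
vaddr = 444 = 0b110111100
Split: l1_idx=6, l2_idx=7, offset=4
L1[6] = 2
L2[2][7] = 60
paddr = 60 * 8 + 4 = 484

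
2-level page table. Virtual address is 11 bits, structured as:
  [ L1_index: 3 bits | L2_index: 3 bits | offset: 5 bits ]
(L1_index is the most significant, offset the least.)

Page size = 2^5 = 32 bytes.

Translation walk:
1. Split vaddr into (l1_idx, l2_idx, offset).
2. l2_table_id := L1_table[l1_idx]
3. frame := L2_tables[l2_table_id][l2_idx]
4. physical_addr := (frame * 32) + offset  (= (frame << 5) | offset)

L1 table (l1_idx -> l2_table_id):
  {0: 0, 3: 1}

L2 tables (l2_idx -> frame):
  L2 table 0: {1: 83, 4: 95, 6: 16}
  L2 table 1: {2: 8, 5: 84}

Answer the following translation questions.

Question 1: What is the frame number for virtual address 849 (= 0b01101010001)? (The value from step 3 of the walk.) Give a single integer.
Answer: 8

Derivation:
vaddr = 849: l1_idx=3, l2_idx=2
L1[3] = 1; L2[1][2] = 8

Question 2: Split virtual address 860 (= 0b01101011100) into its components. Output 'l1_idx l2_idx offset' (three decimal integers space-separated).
Answer: 3 2 28

Derivation:
vaddr = 860 = 0b01101011100
  top 3 bits -> l1_idx = 3
  next 3 bits -> l2_idx = 2
  bottom 5 bits -> offset = 28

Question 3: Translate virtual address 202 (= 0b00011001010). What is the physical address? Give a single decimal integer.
vaddr = 202 = 0b00011001010
Split: l1_idx=0, l2_idx=6, offset=10
L1[0] = 0
L2[0][6] = 16
paddr = 16 * 32 + 10 = 522

Answer: 522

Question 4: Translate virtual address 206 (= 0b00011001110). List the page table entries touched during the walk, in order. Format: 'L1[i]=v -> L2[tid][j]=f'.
vaddr = 206 = 0b00011001110
Split: l1_idx=0, l2_idx=6, offset=14

Answer: L1[0]=0 -> L2[0][6]=16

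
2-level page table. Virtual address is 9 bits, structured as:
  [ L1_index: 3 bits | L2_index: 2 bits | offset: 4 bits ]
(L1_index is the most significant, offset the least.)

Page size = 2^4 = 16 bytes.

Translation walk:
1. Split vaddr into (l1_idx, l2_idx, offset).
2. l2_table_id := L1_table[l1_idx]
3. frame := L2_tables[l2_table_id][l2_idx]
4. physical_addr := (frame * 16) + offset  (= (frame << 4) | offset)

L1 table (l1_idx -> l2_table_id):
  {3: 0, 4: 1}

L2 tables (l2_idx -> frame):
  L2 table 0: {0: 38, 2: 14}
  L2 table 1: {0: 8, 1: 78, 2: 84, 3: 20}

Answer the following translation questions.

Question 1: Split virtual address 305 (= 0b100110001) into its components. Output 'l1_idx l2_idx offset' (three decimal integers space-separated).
vaddr = 305 = 0b100110001
  top 3 bits -> l1_idx = 4
  next 2 bits -> l2_idx = 3
  bottom 4 bits -> offset = 1

Answer: 4 3 1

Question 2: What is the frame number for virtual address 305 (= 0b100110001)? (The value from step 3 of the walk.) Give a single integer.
vaddr = 305: l1_idx=4, l2_idx=3
L1[4] = 1; L2[1][3] = 20

Answer: 20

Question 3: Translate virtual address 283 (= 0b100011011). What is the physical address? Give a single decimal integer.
vaddr = 283 = 0b100011011
Split: l1_idx=4, l2_idx=1, offset=11
L1[4] = 1
L2[1][1] = 78
paddr = 78 * 16 + 11 = 1259

Answer: 1259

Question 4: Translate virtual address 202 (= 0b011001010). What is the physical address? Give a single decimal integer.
vaddr = 202 = 0b011001010
Split: l1_idx=3, l2_idx=0, offset=10
L1[3] = 0
L2[0][0] = 38
paddr = 38 * 16 + 10 = 618

Answer: 618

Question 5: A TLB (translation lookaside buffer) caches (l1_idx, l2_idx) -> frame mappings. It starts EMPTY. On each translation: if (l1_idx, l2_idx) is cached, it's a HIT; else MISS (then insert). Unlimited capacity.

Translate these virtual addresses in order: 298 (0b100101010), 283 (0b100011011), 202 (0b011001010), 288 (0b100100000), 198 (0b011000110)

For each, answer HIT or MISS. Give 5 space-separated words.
Answer: MISS MISS MISS HIT HIT

Derivation:
vaddr=298: (4,2) not in TLB -> MISS, insert
vaddr=283: (4,1) not in TLB -> MISS, insert
vaddr=202: (3,0) not in TLB -> MISS, insert
vaddr=288: (4,2) in TLB -> HIT
vaddr=198: (3,0) in TLB -> HIT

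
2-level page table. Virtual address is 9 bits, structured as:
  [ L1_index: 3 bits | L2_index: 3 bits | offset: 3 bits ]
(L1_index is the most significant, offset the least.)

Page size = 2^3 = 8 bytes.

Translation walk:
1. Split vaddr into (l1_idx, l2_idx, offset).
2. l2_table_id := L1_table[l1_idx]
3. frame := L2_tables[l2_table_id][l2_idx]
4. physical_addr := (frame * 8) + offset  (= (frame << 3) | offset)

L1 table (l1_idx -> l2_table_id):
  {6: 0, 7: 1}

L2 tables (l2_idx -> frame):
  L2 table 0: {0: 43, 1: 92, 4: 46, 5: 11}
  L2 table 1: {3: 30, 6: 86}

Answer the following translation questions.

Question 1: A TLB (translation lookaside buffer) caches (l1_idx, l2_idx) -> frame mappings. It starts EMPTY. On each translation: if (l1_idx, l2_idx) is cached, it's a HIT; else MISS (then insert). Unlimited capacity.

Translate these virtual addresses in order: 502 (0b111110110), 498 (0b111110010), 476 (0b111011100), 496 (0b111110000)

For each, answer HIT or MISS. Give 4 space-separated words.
Answer: MISS HIT MISS HIT

Derivation:
vaddr=502: (7,6) not in TLB -> MISS, insert
vaddr=498: (7,6) in TLB -> HIT
vaddr=476: (7,3) not in TLB -> MISS, insert
vaddr=496: (7,6) in TLB -> HIT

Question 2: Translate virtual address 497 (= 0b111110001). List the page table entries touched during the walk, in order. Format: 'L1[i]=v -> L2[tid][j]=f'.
vaddr = 497 = 0b111110001
Split: l1_idx=7, l2_idx=6, offset=1

Answer: L1[7]=1 -> L2[1][6]=86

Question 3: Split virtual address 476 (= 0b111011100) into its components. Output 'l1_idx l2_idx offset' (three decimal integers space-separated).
vaddr = 476 = 0b111011100
  top 3 bits -> l1_idx = 7
  next 3 bits -> l2_idx = 3
  bottom 3 bits -> offset = 4

Answer: 7 3 4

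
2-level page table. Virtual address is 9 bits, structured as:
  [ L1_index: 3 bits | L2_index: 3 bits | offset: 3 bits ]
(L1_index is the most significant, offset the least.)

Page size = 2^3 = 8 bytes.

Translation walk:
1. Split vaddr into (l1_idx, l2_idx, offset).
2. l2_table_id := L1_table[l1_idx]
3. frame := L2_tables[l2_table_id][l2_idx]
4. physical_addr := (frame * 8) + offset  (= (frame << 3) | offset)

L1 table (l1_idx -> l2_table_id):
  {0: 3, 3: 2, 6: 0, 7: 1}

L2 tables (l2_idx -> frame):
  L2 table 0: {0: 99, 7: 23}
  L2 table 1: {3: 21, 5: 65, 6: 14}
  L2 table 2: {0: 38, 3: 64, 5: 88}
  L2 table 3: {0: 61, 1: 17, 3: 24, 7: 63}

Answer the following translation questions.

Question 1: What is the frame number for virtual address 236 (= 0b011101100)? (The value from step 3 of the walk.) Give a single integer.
vaddr = 236: l1_idx=3, l2_idx=5
L1[3] = 2; L2[2][5] = 88

Answer: 88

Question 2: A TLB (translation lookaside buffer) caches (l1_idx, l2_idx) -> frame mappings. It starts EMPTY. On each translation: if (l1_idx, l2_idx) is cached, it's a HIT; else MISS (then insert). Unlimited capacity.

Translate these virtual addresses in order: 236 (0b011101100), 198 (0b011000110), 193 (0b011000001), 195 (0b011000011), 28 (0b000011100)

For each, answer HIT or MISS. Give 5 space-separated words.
Answer: MISS MISS HIT HIT MISS

Derivation:
vaddr=236: (3,5) not in TLB -> MISS, insert
vaddr=198: (3,0) not in TLB -> MISS, insert
vaddr=193: (3,0) in TLB -> HIT
vaddr=195: (3,0) in TLB -> HIT
vaddr=28: (0,3) not in TLB -> MISS, insert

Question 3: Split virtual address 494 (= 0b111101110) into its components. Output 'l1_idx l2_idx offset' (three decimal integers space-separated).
Answer: 7 5 6

Derivation:
vaddr = 494 = 0b111101110
  top 3 bits -> l1_idx = 7
  next 3 bits -> l2_idx = 5
  bottom 3 bits -> offset = 6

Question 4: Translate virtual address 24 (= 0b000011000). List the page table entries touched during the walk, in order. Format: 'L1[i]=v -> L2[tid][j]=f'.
vaddr = 24 = 0b000011000
Split: l1_idx=0, l2_idx=3, offset=0

Answer: L1[0]=3 -> L2[3][3]=24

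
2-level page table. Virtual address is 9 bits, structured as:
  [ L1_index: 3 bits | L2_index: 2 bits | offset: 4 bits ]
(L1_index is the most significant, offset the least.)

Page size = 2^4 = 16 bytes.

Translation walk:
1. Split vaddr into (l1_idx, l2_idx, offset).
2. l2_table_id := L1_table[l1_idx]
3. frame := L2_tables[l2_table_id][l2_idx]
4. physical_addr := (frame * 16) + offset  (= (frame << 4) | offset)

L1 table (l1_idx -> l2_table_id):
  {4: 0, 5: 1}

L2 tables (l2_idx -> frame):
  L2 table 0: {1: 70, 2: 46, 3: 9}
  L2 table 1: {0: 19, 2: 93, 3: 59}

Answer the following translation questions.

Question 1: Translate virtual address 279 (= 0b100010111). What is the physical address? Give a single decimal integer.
vaddr = 279 = 0b100010111
Split: l1_idx=4, l2_idx=1, offset=7
L1[4] = 0
L2[0][1] = 70
paddr = 70 * 16 + 7 = 1127

Answer: 1127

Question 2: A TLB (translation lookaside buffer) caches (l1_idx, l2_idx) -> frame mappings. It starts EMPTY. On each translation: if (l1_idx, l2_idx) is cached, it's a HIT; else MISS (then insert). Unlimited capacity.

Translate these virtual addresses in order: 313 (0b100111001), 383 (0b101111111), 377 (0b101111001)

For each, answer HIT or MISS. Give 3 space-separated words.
Answer: MISS MISS HIT

Derivation:
vaddr=313: (4,3) not in TLB -> MISS, insert
vaddr=383: (5,3) not in TLB -> MISS, insert
vaddr=377: (5,3) in TLB -> HIT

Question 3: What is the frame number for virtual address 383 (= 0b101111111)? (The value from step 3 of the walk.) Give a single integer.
Answer: 59

Derivation:
vaddr = 383: l1_idx=5, l2_idx=3
L1[5] = 1; L2[1][3] = 59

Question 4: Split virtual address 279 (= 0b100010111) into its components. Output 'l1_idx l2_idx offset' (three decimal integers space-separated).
vaddr = 279 = 0b100010111
  top 3 bits -> l1_idx = 4
  next 2 bits -> l2_idx = 1
  bottom 4 bits -> offset = 7

Answer: 4 1 7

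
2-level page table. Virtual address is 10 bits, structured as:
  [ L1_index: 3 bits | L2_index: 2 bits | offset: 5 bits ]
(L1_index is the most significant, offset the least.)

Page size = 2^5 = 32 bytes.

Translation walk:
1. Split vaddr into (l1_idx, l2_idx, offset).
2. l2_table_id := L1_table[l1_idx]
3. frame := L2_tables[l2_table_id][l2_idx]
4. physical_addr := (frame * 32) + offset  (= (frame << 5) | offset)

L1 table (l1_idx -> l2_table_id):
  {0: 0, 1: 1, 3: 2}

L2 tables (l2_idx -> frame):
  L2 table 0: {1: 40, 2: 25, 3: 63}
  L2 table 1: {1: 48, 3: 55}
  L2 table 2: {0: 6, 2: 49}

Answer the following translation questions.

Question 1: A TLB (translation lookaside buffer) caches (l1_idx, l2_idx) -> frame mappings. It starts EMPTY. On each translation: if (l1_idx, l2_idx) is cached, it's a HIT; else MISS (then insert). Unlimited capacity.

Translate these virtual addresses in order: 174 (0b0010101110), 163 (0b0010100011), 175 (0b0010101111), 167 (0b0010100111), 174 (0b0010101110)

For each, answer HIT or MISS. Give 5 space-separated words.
vaddr=174: (1,1) not in TLB -> MISS, insert
vaddr=163: (1,1) in TLB -> HIT
vaddr=175: (1,1) in TLB -> HIT
vaddr=167: (1,1) in TLB -> HIT
vaddr=174: (1,1) in TLB -> HIT

Answer: MISS HIT HIT HIT HIT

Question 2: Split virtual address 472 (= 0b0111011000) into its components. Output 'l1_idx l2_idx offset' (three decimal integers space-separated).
Answer: 3 2 24

Derivation:
vaddr = 472 = 0b0111011000
  top 3 bits -> l1_idx = 3
  next 2 bits -> l2_idx = 2
  bottom 5 bits -> offset = 24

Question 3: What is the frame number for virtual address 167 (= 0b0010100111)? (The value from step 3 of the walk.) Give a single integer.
Answer: 48

Derivation:
vaddr = 167: l1_idx=1, l2_idx=1
L1[1] = 1; L2[1][1] = 48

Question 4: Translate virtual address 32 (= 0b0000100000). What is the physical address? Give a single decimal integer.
Answer: 1280

Derivation:
vaddr = 32 = 0b0000100000
Split: l1_idx=0, l2_idx=1, offset=0
L1[0] = 0
L2[0][1] = 40
paddr = 40 * 32 + 0 = 1280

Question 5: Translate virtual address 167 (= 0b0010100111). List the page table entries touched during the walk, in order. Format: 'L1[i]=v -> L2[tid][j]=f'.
Answer: L1[1]=1 -> L2[1][1]=48

Derivation:
vaddr = 167 = 0b0010100111
Split: l1_idx=1, l2_idx=1, offset=7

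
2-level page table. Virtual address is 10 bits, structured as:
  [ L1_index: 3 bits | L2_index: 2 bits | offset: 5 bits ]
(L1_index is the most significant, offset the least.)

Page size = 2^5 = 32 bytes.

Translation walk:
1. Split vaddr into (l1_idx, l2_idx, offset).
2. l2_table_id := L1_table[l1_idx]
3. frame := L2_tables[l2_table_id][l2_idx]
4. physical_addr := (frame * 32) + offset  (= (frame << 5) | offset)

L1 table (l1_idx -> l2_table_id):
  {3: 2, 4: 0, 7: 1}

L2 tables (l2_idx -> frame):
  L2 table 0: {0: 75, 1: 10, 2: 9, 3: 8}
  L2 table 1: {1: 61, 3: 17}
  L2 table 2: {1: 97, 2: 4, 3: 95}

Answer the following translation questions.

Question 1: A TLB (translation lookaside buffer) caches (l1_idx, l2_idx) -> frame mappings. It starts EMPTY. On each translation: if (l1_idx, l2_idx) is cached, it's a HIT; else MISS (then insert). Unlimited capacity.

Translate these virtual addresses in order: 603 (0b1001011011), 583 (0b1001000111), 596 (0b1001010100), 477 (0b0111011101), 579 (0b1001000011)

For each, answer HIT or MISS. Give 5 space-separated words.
vaddr=603: (4,2) not in TLB -> MISS, insert
vaddr=583: (4,2) in TLB -> HIT
vaddr=596: (4,2) in TLB -> HIT
vaddr=477: (3,2) not in TLB -> MISS, insert
vaddr=579: (4,2) in TLB -> HIT

Answer: MISS HIT HIT MISS HIT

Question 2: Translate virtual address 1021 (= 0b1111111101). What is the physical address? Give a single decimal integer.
vaddr = 1021 = 0b1111111101
Split: l1_idx=7, l2_idx=3, offset=29
L1[7] = 1
L2[1][3] = 17
paddr = 17 * 32 + 29 = 573

Answer: 573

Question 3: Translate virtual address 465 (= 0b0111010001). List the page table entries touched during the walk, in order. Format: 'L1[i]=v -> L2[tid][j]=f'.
Answer: L1[3]=2 -> L2[2][2]=4

Derivation:
vaddr = 465 = 0b0111010001
Split: l1_idx=3, l2_idx=2, offset=17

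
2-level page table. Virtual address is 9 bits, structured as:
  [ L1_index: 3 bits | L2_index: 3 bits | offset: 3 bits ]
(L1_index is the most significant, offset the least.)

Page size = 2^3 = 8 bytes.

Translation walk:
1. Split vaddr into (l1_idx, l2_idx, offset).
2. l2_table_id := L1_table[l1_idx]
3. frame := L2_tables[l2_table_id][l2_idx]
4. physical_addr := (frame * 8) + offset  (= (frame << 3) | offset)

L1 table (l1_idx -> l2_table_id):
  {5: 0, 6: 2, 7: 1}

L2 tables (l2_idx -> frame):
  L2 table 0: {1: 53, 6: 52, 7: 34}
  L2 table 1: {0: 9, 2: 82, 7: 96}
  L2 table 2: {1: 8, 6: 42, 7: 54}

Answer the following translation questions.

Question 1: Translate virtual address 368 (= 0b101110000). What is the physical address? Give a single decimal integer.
vaddr = 368 = 0b101110000
Split: l1_idx=5, l2_idx=6, offset=0
L1[5] = 0
L2[0][6] = 52
paddr = 52 * 8 + 0 = 416

Answer: 416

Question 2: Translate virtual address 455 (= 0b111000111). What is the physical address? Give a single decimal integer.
vaddr = 455 = 0b111000111
Split: l1_idx=7, l2_idx=0, offset=7
L1[7] = 1
L2[1][0] = 9
paddr = 9 * 8 + 7 = 79

Answer: 79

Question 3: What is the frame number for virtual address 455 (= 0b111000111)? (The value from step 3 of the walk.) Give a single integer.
Answer: 9

Derivation:
vaddr = 455: l1_idx=7, l2_idx=0
L1[7] = 1; L2[1][0] = 9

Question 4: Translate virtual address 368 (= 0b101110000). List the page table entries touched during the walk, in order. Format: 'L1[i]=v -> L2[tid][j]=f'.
vaddr = 368 = 0b101110000
Split: l1_idx=5, l2_idx=6, offset=0

Answer: L1[5]=0 -> L2[0][6]=52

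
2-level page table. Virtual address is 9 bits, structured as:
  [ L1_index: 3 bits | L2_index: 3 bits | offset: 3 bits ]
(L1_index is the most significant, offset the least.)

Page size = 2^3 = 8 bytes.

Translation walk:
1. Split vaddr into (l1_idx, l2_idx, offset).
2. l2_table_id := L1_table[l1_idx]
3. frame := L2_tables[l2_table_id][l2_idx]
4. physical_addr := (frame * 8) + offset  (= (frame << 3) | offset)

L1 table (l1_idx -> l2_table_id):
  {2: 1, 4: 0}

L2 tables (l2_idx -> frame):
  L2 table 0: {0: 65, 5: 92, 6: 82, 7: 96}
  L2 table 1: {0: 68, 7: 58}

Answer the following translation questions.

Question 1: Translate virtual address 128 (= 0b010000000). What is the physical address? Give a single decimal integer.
Answer: 544

Derivation:
vaddr = 128 = 0b010000000
Split: l1_idx=2, l2_idx=0, offset=0
L1[2] = 1
L2[1][0] = 68
paddr = 68 * 8 + 0 = 544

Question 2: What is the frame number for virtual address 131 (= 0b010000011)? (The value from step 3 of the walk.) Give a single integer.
Answer: 68

Derivation:
vaddr = 131: l1_idx=2, l2_idx=0
L1[2] = 1; L2[1][0] = 68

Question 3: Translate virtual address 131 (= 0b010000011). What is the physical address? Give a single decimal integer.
Answer: 547

Derivation:
vaddr = 131 = 0b010000011
Split: l1_idx=2, l2_idx=0, offset=3
L1[2] = 1
L2[1][0] = 68
paddr = 68 * 8 + 3 = 547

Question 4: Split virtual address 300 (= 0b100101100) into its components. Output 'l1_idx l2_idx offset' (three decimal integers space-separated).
vaddr = 300 = 0b100101100
  top 3 bits -> l1_idx = 4
  next 3 bits -> l2_idx = 5
  bottom 3 bits -> offset = 4

Answer: 4 5 4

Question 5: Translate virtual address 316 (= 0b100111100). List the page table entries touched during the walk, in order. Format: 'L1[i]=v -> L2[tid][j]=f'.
Answer: L1[4]=0 -> L2[0][7]=96

Derivation:
vaddr = 316 = 0b100111100
Split: l1_idx=4, l2_idx=7, offset=4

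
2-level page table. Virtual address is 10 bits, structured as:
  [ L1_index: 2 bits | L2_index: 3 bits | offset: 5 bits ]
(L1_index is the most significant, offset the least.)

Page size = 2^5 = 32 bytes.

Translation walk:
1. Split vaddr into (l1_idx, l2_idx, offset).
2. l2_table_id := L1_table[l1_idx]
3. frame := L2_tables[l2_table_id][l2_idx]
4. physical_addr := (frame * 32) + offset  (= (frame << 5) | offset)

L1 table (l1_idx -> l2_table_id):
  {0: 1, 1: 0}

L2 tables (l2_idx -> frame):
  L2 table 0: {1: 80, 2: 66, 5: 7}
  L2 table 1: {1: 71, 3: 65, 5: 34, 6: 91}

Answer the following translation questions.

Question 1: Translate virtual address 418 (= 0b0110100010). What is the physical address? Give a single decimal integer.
vaddr = 418 = 0b0110100010
Split: l1_idx=1, l2_idx=5, offset=2
L1[1] = 0
L2[0][5] = 7
paddr = 7 * 32 + 2 = 226

Answer: 226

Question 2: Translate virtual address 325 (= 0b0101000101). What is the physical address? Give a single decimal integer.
vaddr = 325 = 0b0101000101
Split: l1_idx=1, l2_idx=2, offset=5
L1[1] = 0
L2[0][2] = 66
paddr = 66 * 32 + 5 = 2117

Answer: 2117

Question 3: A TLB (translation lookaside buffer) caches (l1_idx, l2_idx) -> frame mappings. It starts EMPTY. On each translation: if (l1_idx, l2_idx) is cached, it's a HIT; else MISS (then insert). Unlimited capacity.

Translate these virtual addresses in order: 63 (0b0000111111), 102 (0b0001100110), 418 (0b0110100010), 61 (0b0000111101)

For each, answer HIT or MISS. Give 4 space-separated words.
Answer: MISS MISS MISS HIT

Derivation:
vaddr=63: (0,1) not in TLB -> MISS, insert
vaddr=102: (0,3) not in TLB -> MISS, insert
vaddr=418: (1,5) not in TLB -> MISS, insert
vaddr=61: (0,1) in TLB -> HIT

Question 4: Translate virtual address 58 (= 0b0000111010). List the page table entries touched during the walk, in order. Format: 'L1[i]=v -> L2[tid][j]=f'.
vaddr = 58 = 0b0000111010
Split: l1_idx=0, l2_idx=1, offset=26

Answer: L1[0]=1 -> L2[1][1]=71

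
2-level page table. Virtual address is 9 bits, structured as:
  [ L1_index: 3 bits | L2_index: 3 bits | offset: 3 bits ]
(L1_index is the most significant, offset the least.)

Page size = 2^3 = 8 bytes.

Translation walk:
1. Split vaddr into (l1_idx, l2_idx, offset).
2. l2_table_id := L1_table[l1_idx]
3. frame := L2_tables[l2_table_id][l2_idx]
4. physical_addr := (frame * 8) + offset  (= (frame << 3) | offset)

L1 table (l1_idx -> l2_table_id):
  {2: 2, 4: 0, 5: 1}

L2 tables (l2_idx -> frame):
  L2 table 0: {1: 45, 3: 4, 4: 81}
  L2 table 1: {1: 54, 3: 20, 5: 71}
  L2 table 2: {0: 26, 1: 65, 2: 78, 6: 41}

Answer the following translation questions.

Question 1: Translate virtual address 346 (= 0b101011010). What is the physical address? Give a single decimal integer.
Answer: 162

Derivation:
vaddr = 346 = 0b101011010
Split: l1_idx=5, l2_idx=3, offset=2
L1[5] = 1
L2[1][3] = 20
paddr = 20 * 8 + 2 = 162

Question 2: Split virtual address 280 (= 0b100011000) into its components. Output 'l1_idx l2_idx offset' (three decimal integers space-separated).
vaddr = 280 = 0b100011000
  top 3 bits -> l1_idx = 4
  next 3 bits -> l2_idx = 3
  bottom 3 bits -> offset = 0

Answer: 4 3 0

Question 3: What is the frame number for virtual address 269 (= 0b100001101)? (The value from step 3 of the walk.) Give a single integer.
vaddr = 269: l1_idx=4, l2_idx=1
L1[4] = 0; L2[0][1] = 45

Answer: 45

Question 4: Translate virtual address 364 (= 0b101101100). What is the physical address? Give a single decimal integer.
vaddr = 364 = 0b101101100
Split: l1_idx=5, l2_idx=5, offset=4
L1[5] = 1
L2[1][5] = 71
paddr = 71 * 8 + 4 = 572

Answer: 572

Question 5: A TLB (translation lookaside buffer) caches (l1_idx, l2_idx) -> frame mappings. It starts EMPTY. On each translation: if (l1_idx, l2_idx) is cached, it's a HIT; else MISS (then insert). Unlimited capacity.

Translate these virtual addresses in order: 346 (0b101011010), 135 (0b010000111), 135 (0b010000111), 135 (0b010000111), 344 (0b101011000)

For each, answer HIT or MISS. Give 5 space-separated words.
Answer: MISS MISS HIT HIT HIT

Derivation:
vaddr=346: (5,3) not in TLB -> MISS, insert
vaddr=135: (2,0) not in TLB -> MISS, insert
vaddr=135: (2,0) in TLB -> HIT
vaddr=135: (2,0) in TLB -> HIT
vaddr=344: (5,3) in TLB -> HIT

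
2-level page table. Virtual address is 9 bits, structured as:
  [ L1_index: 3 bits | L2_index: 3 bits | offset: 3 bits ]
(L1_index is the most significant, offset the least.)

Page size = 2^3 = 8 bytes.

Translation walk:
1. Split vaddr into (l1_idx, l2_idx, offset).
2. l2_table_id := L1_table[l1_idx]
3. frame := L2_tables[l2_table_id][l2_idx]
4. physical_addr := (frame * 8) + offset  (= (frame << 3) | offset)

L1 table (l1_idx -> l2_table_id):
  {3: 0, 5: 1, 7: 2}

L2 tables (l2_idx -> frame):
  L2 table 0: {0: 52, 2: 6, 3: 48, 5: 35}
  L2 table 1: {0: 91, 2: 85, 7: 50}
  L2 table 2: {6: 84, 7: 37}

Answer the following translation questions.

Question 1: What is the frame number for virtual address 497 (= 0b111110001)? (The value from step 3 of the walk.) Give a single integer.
Answer: 84

Derivation:
vaddr = 497: l1_idx=7, l2_idx=6
L1[7] = 2; L2[2][6] = 84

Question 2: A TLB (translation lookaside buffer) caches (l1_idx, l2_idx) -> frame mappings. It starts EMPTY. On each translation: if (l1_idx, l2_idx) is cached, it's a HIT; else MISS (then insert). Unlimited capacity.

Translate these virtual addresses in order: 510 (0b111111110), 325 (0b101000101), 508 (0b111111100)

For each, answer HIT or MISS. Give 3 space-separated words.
vaddr=510: (7,7) not in TLB -> MISS, insert
vaddr=325: (5,0) not in TLB -> MISS, insert
vaddr=508: (7,7) in TLB -> HIT

Answer: MISS MISS HIT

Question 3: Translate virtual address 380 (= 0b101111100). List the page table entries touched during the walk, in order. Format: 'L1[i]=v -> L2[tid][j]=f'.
vaddr = 380 = 0b101111100
Split: l1_idx=5, l2_idx=7, offset=4

Answer: L1[5]=1 -> L2[1][7]=50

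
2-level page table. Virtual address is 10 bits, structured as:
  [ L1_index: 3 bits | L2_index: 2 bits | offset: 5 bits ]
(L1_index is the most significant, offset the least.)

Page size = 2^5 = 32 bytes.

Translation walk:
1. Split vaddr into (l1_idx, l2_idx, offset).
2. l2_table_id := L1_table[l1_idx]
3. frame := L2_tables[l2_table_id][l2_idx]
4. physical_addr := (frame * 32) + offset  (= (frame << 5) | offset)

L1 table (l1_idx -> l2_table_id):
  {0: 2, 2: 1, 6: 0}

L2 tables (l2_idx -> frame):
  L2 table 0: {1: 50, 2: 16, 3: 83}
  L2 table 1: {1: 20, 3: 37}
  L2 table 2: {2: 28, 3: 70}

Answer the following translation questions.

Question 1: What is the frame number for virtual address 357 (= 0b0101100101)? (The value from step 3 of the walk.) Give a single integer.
vaddr = 357: l1_idx=2, l2_idx=3
L1[2] = 1; L2[1][3] = 37

Answer: 37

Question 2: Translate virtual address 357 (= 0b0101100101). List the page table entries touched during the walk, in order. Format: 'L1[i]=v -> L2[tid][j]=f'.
Answer: L1[2]=1 -> L2[1][3]=37

Derivation:
vaddr = 357 = 0b0101100101
Split: l1_idx=2, l2_idx=3, offset=5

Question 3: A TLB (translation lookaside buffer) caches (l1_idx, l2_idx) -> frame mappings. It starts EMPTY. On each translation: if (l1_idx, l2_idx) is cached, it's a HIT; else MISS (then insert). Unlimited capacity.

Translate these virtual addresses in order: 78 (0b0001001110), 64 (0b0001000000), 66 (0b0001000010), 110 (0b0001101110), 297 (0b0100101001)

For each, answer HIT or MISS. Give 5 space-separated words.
vaddr=78: (0,2) not in TLB -> MISS, insert
vaddr=64: (0,2) in TLB -> HIT
vaddr=66: (0,2) in TLB -> HIT
vaddr=110: (0,3) not in TLB -> MISS, insert
vaddr=297: (2,1) not in TLB -> MISS, insert

Answer: MISS HIT HIT MISS MISS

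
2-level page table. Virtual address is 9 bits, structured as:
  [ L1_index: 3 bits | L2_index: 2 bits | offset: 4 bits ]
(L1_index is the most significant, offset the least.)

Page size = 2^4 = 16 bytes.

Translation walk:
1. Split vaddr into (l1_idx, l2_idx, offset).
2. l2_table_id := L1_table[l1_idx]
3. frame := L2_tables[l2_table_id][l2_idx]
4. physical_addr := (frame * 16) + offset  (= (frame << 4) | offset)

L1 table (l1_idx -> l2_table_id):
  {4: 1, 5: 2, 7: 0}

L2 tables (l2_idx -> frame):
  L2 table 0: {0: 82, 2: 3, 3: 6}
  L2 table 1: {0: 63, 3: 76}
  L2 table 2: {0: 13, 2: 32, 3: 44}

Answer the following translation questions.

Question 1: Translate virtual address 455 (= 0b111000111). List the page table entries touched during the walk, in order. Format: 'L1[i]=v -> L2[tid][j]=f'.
Answer: L1[7]=0 -> L2[0][0]=82

Derivation:
vaddr = 455 = 0b111000111
Split: l1_idx=7, l2_idx=0, offset=7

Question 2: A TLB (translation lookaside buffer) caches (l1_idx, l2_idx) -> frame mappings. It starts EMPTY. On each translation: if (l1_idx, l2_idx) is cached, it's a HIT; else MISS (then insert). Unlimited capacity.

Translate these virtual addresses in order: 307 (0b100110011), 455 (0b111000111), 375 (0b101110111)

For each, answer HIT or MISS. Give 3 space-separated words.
vaddr=307: (4,3) not in TLB -> MISS, insert
vaddr=455: (7,0) not in TLB -> MISS, insert
vaddr=375: (5,3) not in TLB -> MISS, insert

Answer: MISS MISS MISS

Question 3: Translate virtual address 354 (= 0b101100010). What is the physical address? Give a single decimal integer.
Answer: 514

Derivation:
vaddr = 354 = 0b101100010
Split: l1_idx=5, l2_idx=2, offset=2
L1[5] = 2
L2[2][2] = 32
paddr = 32 * 16 + 2 = 514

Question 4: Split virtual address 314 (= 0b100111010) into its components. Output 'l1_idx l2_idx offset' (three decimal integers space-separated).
vaddr = 314 = 0b100111010
  top 3 bits -> l1_idx = 4
  next 2 bits -> l2_idx = 3
  bottom 4 bits -> offset = 10

Answer: 4 3 10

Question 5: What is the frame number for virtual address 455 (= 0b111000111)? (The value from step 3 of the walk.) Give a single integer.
vaddr = 455: l1_idx=7, l2_idx=0
L1[7] = 0; L2[0][0] = 82

Answer: 82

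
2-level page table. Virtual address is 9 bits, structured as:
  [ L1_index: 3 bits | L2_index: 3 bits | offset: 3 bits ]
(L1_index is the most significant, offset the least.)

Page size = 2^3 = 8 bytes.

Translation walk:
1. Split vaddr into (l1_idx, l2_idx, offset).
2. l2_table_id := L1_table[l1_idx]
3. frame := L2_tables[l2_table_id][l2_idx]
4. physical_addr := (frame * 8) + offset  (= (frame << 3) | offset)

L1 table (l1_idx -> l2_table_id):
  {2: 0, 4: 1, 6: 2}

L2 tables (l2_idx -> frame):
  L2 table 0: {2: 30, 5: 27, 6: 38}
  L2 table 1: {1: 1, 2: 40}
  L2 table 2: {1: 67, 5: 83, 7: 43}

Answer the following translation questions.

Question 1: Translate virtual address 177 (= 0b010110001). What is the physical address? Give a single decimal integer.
vaddr = 177 = 0b010110001
Split: l1_idx=2, l2_idx=6, offset=1
L1[2] = 0
L2[0][6] = 38
paddr = 38 * 8 + 1 = 305

Answer: 305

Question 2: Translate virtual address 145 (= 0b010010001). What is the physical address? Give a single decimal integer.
vaddr = 145 = 0b010010001
Split: l1_idx=2, l2_idx=2, offset=1
L1[2] = 0
L2[0][2] = 30
paddr = 30 * 8 + 1 = 241

Answer: 241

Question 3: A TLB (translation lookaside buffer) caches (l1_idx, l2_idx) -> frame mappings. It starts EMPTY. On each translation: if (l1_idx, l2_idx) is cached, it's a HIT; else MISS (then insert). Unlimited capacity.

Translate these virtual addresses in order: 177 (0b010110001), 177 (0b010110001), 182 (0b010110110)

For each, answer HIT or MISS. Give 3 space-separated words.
vaddr=177: (2,6) not in TLB -> MISS, insert
vaddr=177: (2,6) in TLB -> HIT
vaddr=182: (2,6) in TLB -> HIT

Answer: MISS HIT HIT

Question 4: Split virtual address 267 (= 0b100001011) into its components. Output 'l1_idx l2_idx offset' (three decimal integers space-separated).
vaddr = 267 = 0b100001011
  top 3 bits -> l1_idx = 4
  next 3 bits -> l2_idx = 1
  bottom 3 bits -> offset = 3

Answer: 4 1 3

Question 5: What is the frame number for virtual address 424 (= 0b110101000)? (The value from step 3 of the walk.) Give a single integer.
vaddr = 424: l1_idx=6, l2_idx=5
L1[6] = 2; L2[2][5] = 83

Answer: 83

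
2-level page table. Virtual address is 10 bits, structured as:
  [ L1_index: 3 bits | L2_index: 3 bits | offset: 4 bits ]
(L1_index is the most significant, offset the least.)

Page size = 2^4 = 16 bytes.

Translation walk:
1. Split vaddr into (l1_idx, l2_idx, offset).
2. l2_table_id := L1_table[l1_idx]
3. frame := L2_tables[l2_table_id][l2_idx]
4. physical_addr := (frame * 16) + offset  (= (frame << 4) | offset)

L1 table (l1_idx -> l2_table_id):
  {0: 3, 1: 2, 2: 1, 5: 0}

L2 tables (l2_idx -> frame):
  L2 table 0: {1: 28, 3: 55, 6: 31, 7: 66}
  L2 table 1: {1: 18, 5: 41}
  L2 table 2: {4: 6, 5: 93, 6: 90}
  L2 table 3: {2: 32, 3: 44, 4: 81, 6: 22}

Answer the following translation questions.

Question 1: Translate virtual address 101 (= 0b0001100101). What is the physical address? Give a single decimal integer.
vaddr = 101 = 0b0001100101
Split: l1_idx=0, l2_idx=6, offset=5
L1[0] = 3
L2[3][6] = 22
paddr = 22 * 16 + 5 = 357

Answer: 357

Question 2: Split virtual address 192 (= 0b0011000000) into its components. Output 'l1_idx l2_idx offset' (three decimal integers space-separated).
vaddr = 192 = 0b0011000000
  top 3 bits -> l1_idx = 1
  next 3 bits -> l2_idx = 4
  bottom 4 bits -> offset = 0

Answer: 1 4 0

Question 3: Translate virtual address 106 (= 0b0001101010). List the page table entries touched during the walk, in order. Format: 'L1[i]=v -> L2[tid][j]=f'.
Answer: L1[0]=3 -> L2[3][6]=22

Derivation:
vaddr = 106 = 0b0001101010
Split: l1_idx=0, l2_idx=6, offset=10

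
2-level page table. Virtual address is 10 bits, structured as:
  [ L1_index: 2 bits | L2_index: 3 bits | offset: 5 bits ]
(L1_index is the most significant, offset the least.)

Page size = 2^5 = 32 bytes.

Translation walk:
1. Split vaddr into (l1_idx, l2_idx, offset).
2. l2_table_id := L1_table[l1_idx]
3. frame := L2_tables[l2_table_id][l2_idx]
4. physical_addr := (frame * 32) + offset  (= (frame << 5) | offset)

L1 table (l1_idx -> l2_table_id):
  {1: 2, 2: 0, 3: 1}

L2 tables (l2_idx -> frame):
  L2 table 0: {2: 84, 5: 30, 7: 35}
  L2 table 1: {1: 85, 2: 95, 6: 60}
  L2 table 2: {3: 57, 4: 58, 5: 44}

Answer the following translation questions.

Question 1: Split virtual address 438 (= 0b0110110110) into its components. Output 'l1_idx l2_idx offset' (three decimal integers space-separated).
vaddr = 438 = 0b0110110110
  top 2 bits -> l1_idx = 1
  next 3 bits -> l2_idx = 5
  bottom 5 bits -> offset = 22

Answer: 1 5 22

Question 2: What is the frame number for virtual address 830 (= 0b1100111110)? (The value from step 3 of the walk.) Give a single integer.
Answer: 85

Derivation:
vaddr = 830: l1_idx=3, l2_idx=1
L1[3] = 1; L2[1][1] = 85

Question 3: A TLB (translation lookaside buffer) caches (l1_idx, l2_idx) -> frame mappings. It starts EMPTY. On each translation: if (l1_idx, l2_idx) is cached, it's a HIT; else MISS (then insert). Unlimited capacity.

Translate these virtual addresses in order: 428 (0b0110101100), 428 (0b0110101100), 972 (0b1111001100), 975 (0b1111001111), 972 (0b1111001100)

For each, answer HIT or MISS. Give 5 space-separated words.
vaddr=428: (1,5) not in TLB -> MISS, insert
vaddr=428: (1,5) in TLB -> HIT
vaddr=972: (3,6) not in TLB -> MISS, insert
vaddr=975: (3,6) in TLB -> HIT
vaddr=972: (3,6) in TLB -> HIT

Answer: MISS HIT MISS HIT HIT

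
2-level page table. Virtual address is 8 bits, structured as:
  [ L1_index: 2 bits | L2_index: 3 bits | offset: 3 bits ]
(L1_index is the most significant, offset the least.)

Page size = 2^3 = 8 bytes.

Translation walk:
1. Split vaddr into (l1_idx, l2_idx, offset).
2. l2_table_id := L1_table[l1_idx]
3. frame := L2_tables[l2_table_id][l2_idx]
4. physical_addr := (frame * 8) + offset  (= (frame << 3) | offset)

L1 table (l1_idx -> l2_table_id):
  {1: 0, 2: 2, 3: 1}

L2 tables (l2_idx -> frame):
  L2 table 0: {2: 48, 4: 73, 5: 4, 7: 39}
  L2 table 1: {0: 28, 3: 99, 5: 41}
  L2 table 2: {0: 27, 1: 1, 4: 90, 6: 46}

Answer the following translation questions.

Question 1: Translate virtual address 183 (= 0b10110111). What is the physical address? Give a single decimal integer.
vaddr = 183 = 0b10110111
Split: l1_idx=2, l2_idx=6, offset=7
L1[2] = 2
L2[2][6] = 46
paddr = 46 * 8 + 7 = 375

Answer: 375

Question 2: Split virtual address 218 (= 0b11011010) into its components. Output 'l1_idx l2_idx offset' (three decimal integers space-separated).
Answer: 3 3 2

Derivation:
vaddr = 218 = 0b11011010
  top 2 bits -> l1_idx = 3
  next 3 bits -> l2_idx = 3
  bottom 3 bits -> offset = 2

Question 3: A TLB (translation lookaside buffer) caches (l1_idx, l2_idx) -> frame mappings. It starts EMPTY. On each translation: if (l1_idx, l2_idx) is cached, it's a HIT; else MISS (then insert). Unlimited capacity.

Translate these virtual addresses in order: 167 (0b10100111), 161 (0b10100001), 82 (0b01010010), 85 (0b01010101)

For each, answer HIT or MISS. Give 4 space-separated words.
vaddr=167: (2,4) not in TLB -> MISS, insert
vaddr=161: (2,4) in TLB -> HIT
vaddr=82: (1,2) not in TLB -> MISS, insert
vaddr=85: (1,2) in TLB -> HIT

Answer: MISS HIT MISS HIT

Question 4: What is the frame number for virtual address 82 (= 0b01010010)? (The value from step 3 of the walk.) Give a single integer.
vaddr = 82: l1_idx=1, l2_idx=2
L1[1] = 0; L2[0][2] = 48

Answer: 48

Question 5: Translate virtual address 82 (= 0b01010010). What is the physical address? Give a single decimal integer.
vaddr = 82 = 0b01010010
Split: l1_idx=1, l2_idx=2, offset=2
L1[1] = 0
L2[0][2] = 48
paddr = 48 * 8 + 2 = 386

Answer: 386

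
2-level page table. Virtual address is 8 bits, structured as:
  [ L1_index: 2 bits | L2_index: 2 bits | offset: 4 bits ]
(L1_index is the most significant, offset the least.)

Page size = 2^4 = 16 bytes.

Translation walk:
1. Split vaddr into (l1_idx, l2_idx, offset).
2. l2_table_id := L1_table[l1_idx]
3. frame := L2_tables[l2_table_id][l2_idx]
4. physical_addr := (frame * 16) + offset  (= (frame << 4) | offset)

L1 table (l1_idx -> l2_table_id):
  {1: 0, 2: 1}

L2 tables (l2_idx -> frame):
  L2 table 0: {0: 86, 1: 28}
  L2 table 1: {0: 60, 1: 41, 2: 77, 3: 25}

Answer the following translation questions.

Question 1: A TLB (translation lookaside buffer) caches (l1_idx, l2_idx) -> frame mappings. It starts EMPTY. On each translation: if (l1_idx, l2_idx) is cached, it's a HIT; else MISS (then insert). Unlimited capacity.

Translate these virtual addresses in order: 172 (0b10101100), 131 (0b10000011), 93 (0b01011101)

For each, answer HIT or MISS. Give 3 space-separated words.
Answer: MISS MISS MISS

Derivation:
vaddr=172: (2,2) not in TLB -> MISS, insert
vaddr=131: (2,0) not in TLB -> MISS, insert
vaddr=93: (1,1) not in TLB -> MISS, insert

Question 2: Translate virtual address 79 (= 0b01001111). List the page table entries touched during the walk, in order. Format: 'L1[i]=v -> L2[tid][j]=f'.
vaddr = 79 = 0b01001111
Split: l1_idx=1, l2_idx=0, offset=15

Answer: L1[1]=0 -> L2[0][0]=86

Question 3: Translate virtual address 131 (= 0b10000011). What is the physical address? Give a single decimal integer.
Answer: 963

Derivation:
vaddr = 131 = 0b10000011
Split: l1_idx=2, l2_idx=0, offset=3
L1[2] = 1
L2[1][0] = 60
paddr = 60 * 16 + 3 = 963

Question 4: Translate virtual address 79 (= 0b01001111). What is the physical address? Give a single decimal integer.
Answer: 1391

Derivation:
vaddr = 79 = 0b01001111
Split: l1_idx=1, l2_idx=0, offset=15
L1[1] = 0
L2[0][0] = 86
paddr = 86 * 16 + 15 = 1391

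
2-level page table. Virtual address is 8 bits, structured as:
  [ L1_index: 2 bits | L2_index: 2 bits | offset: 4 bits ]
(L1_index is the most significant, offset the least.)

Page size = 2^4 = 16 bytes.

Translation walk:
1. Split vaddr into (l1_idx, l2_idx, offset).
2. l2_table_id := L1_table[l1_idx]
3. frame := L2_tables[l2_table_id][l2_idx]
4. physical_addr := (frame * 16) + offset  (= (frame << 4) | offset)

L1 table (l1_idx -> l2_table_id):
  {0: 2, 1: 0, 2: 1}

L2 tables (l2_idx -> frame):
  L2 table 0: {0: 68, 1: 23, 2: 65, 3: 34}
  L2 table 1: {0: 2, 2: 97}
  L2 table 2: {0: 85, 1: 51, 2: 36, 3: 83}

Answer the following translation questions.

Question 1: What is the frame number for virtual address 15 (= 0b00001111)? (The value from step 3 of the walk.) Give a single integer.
Answer: 85

Derivation:
vaddr = 15: l1_idx=0, l2_idx=0
L1[0] = 2; L2[2][0] = 85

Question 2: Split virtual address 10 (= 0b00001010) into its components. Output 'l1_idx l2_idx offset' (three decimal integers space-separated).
Answer: 0 0 10

Derivation:
vaddr = 10 = 0b00001010
  top 2 bits -> l1_idx = 0
  next 2 bits -> l2_idx = 0
  bottom 4 bits -> offset = 10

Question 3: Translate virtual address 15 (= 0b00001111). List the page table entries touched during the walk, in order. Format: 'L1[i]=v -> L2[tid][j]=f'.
Answer: L1[0]=2 -> L2[2][0]=85

Derivation:
vaddr = 15 = 0b00001111
Split: l1_idx=0, l2_idx=0, offset=15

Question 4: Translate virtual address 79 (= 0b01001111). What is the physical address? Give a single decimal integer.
Answer: 1103

Derivation:
vaddr = 79 = 0b01001111
Split: l1_idx=1, l2_idx=0, offset=15
L1[1] = 0
L2[0][0] = 68
paddr = 68 * 16 + 15 = 1103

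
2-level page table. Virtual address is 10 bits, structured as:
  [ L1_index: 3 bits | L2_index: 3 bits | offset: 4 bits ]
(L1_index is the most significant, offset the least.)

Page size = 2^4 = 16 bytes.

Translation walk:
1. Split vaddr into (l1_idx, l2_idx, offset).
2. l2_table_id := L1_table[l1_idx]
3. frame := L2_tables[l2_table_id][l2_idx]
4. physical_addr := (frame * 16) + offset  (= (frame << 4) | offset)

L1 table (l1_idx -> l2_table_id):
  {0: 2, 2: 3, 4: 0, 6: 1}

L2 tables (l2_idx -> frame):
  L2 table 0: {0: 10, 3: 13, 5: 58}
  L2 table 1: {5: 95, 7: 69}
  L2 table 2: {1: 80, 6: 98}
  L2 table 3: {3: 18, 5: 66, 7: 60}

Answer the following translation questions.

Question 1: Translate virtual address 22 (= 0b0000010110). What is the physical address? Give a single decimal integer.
Answer: 1286

Derivation:
vaddr = 22 = 0b0000010110
Split: l1_idx=0, l2_idx=1, offset=6
L1[0] = 2
L2[2][1] = 80
paddr = 80 * 16 + 6 = 1286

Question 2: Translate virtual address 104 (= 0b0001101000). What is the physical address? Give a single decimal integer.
vaddr = 104 = 0b0001101000
Split: l1_idx=0, l2_idx=6, offset=8
L1[0] = 2
L2[2][6] = 98
paddr = 98 * 16 + 8 = 1576

Answer: 1576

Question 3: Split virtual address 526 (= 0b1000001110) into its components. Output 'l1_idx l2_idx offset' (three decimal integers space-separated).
vaddr = 526 = 0b1000001110
  top 3 bits -> l1_idx = 4
  next 3 bits -> l2_idx = 0
  bottom 4 bits -> offset = 14

Answer: 4 0 14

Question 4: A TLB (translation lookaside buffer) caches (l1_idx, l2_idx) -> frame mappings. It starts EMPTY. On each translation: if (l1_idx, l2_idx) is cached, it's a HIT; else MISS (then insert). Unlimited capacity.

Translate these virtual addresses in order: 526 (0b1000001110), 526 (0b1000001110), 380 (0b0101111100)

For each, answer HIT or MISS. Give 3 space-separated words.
vaddr=526: (4,0) not in TLB -> MISS, insert
vaddr=526: (4,0) in TLB -> HIT
vaddr=380: (2,7) not in TLB -> MISS, insert

Answer: MISS HIT MISS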